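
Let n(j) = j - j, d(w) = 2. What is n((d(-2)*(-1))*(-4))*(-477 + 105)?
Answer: 0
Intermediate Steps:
n(j) = 0
n((d(-2)*(-1))*(-4))*(-477 + 105) = 0*(-477 + 105) = 0*(-372) = 0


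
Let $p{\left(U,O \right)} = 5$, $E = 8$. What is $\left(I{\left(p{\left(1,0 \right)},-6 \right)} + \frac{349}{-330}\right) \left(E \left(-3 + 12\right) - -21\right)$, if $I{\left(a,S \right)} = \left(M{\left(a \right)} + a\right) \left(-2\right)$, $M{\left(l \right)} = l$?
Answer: $- \frac{215419}{110} \approx -1958.4$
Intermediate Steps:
$I{\left(a,S \right)} = - 4 a$ ($I{\left(a,S \right)} = \left(a + a\right) \left(-2\right) = 2 a \left(-2\right) = - 4 a$)
$\left(I{\left(p{\left(1,0 \right)},-6 \right)} + \frac{349}{-330}\right) \left(E \left(-3 + 12\right) - -21\right) = \left(\left(-4\right) 5 + \frac{349}{-330}\right) \left(8 \left(-3 + 12\right) - -21\right) = \left(-20 + 349 \left(- \frac{1}{330}\right)\right) \left(8 \cdot 9 + \left(24 - 3\right)\right) = \left(-20 - \frac{349}{330}\right) \left(72 + 21\right) = \left(- \frac{6949}{330}\right) 93 = - \frac{215419}{110}$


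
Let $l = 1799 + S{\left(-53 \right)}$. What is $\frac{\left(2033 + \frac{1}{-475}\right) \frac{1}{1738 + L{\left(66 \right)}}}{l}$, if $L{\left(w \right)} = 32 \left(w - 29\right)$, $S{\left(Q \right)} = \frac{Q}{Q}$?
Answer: $\frac{482837}{1249155000} \approx 0.00038653$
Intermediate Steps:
$S{\left(Q \right)} = 1$
$L{\left(w \right)} = -928 + 32 w$ ($L{\left(w \right)} = 32 \left(-29 + w\right) = -928 + 32 w$)
$l = 1800$ ($l = 1799 + 1 = 1800$)
$\frac{\left(2033 + \frac{1}{-475}\right) \frac{1}{1738 + L{\left(66 \right)}}}{l} = \frac{\left(2033 + \frac{1}{-475}\right) \frac{1}{1738 + \left(-928 + 32 \cdot 66\right)}}{1800} = \frac{2033 - \frac{1}{475}}{1738 + \left(-928 + 2112\right)} \frac{1}{1800} = \frac{965674}{475 \left(1738 + 1184\right)} \frac{1}{1800} = \frac{965674}{475 \cdot 2922} \cdot \frac{1}{1800} = \frac{965674}{475} \cdot \frac{1}{2922} \cdot \frac{1}{1800} = \frac{482837}{693975} \cdot \frac{1}{1800} = \frac{482837}{1249155000}$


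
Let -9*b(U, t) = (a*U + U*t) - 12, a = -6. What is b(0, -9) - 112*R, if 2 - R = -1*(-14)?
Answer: 4036/3 ≈ 1345.3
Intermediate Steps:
b(U, t) = 4/3 + 2*U/3 - U*t/9 (b(U, t) = -((-6*U + U*t) - 12)/9 = -(-12 - 6*U + U*t)/9 = 4/3 + 2*U/3 - U*t/9)
R = -12 (R = 2 - (-1)*(-14) = 2 - 1*14 = 2 - 14 = -12)
b(0, -9) - 112*R = (4/3 + (⅔)*0 - ⅑*0*(-9)) - 112*(-12) = (4/3 + 0 + 0) + 1344 = 4/3 + 1344 = 4036/3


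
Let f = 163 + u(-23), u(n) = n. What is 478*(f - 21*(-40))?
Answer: 468440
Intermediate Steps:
f = 140 (f = 163 - 23 = 140)
478*(f - 21*(-40)) = 478*(140 - 21*(-40)) = 478*(140 + 840) = 478*980 = 468440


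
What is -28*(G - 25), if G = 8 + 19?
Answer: -56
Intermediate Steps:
G = 27
-28*(G - 25) = -28*(27 - 25) = -28*2 = -56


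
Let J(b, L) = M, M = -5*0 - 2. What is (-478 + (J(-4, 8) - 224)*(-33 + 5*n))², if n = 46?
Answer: 2025000000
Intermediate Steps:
M = -2 (M = 0 - 2 = -2)
J(b, L) = -2
(-478 + (J(-4, 8) - 224)*(-33 + 5*n))² = (-478 + (-2 - 224)*(-33 + 5*46))² = (-478 - 226*(-33 + 230))² = (-478 - 226*197)² = (-478 - 44522)² = (-45000)² = 2025000000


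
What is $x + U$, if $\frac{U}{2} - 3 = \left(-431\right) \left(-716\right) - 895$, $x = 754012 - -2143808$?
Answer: $3513228$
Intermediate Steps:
$x = 2897820$ ($x = 754012 + 2143808 = 2897820$)
$U = 615408$ ($U = 6 + 2 \left(\left(-431\right) \left(-716\right) - 895\right) = 6 + 2 \left(308596 - 895\right) = 6 + 2 \cdot 307701 = 6 + 615402 = 615408$)
$x + U = 2897820 + 615408 = 3513228$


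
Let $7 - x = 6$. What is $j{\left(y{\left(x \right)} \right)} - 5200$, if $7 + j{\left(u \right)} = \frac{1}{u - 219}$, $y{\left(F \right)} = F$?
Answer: $- \frac{1135127}{218} \approx -5207.0$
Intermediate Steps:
$x = 1$ ($x = 7 - 6 = 1$)
$j{\left(u \right)} = -7 + \frac{1}{-219 + u}$ ($j{\left(u \right)} = -7 + \frac{1}{u - 219} = -7 + \frac{1}{-219 + u}$)
$j{\left(y{\left(x \right)} \right)} - 5200 = \frac{1534 - 7}{-219 + 1} - 5200 = \frac{1534 - 7}{-218} - 5200 = \left(- \frac{1}{218}\right) 1527 - 5200 = - \frac{1527}{218} - 5200 = - \frac{1135127}{218}$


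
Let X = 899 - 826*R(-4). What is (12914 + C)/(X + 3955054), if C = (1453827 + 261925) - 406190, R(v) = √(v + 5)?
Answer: 1322476/3955127 ≈ 0.33437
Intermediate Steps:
R(v) = √(5 + v)
X = 73 (X = 899 - 826*√(5 - 4) = 899 - 826*√1 = 899 - 826*1 = 899 - 826 = 73)
C = 1309562 (C = 1715752 - 406190 = 1309562)
(12914 + C)/(X + 3955054) = (12914 + 1309562)/(73 + 3955054) = 1322476/3955127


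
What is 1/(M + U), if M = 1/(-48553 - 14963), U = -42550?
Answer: -63516/2702605801 ≈ -2.3502e-5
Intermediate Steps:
M = -1/63516 (M = 1/(-63516) = -1/63516 ≈ -1.5744e-5)
1/(M + U) = 1/(-1/63516 - 42550) = 1/(-2702605801/63516) = -63516/2702605801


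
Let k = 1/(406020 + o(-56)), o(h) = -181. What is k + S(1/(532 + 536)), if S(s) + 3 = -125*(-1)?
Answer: 49512359/405839 ≈ 122.00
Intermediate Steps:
S(s) = 122 (S(s) = -3 - 125*(-1) = -3 + 125 = 122)
k = 1/405839 (k = 1/(406020 - 181) = 1/405839 ≈ 2.4640e-6)
k + S(1/(532 + 536)) = 1/405839 + 122 = 49512359/405839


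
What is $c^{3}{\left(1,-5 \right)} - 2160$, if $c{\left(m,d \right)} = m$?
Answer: $-2159$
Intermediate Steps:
$c^{3}{\left(1,-5 \right)} - 2160 = 1^{3} - 2160 = 1 - 2160 = -2159$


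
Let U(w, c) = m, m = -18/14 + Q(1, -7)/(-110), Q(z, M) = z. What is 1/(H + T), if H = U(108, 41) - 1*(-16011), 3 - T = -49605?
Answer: 770/50525633 ≈ 1.5240e-5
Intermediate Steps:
T = 49608 (T = 3 - 1*(-49605) = 3 + 49605 = 49608)
m = -997/770 (m = -18/14 + 1/(-110) = -18*1/14 + 1*(-1/110) = -9/7 - 1/110 = -997/770 ≈ -1.2948)
U(w, c) = -997/770
H = 12327473/770 (H = -997/770 - 1*(-16011) = -997/770 + 16011 = 12327473/770 ≈ 16010.)
1/(H + T) = 1/(12327473/770 + 49608) = 1/(50525633/770) = 770/50525633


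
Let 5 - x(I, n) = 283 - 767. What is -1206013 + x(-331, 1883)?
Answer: -1205524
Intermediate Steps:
x(I, n) = 489 (x(I, n) = 5 - (283 - 767) = 5 - 1*(-484) = 5 + 484 = 489)
-1206013 + x(-331, 1883) = -1206013 + 489 = -1205524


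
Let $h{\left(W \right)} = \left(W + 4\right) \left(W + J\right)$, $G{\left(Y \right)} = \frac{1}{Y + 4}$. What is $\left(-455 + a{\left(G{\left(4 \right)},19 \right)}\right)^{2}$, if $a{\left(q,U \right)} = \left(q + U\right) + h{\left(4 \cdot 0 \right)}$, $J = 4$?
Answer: $\frac{11282881}{64} \approx 1.763 \cdot 10^{5}$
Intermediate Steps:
$G{\left(Y \right)} = \frac{1}{4 + Y}$
$h{\left(W \right)} = \left(4 + W\right)^{2}$ ($h{\left(W \right)} = \left(W + 4\right) \left(W + 4\right) = \left(4 + W\right) \left(4 + W\right) = \left(4 + W\right)^{2}$)
$a{\left(q,U \right)} = 16 + U + q$ ($a{\left(q,U \right)} = \left(q + U\right) + \left(16 + \left(4 \cdot 0\right)^{2} + 8 \cdot 4 \cdot 0\right) = \left(U + q\right) + \left(16 + 0^{2} + 8 \cdot 0\right) = \left(U + q\right) + \left(16 + 0 + 0\right) = \left(U + q\right) + 16 = 16 + U + q$)
$\left(-455 + a{\left(G{\left(4 \right)},19 \right)}\right)^{2} = \left(-455 + \left(16 + 19 + \frac{1}{4 + 4}\right)\right)^{2} = \left(-455 + \left(16 + 19 + \frac{1}{8}\right)\right)^{2} = \left(-455 + \frac{281}{8}\right)^{2} = \left(- \frac{3359}{8}\right)^{2} = \frac{11282881}{64}$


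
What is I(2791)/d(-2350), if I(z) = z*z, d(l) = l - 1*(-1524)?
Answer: -7789681/826 ≈ -9430.6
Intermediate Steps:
d(l) = 1524 + l (d(l) = l + 1524 = 1524 + l)
I(z) = z²
I(2791)/d(-2350) = 2791²/(1524 - 2350) = 7789681/(-826) = 7789681*(-1/826) = -7789681/826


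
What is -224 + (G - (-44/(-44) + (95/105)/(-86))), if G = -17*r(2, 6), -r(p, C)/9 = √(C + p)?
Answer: -406331/1806 + 306*√2 ≈ 207.76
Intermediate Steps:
r(p, C) = -9*√(C + p)
G = 306*√2 (G = -(-153)*√(6 + 2) = -(-153)*√8 = -(-153)*2*√2 = -(-306)*√2 = 306*√2 ≈ 432.75)
-224 + (G - (-44/(-44) + (95/105)/(-86))) = -224 + (306*√2 - (-44/(-44) + (95/105)/(-86))) = -224 + (306*√2 - (-44*(-1/44) + (95*(1/105))*(-1/86))) = -224 + (306*√2 - (1 + (19/21)*(-1/86))) = -224 + (306*√2 - (1 - 19/1806)) = -224 + (306*√2 - 1*1787/1806) = -224 + (306*√2 - 1787/1806) = -224 + (-1787/1806 + 306*√2) = -406331/1806 + 306*√2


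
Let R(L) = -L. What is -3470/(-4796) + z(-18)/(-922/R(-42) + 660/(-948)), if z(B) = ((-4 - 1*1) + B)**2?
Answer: -509830072/22525613 ≈ -22.633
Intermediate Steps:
z(B) = (-5 + B)**2 (z(B) = ((-4 - 1) + B)**2 = (-5 + B)**2)
-3470/(-4796) + z(-18)/(-922/R(-42) + 660/(-948)) = -3470/(-4796) + (-5 - 18)**2/(-922/((-1*(-42))) + 660/(-948)) = -3470*(-1/4796) + (-23)**2/(-922/42 + 660*(-1/948)) = 1735/2398 + 529/(-922*1/42 - 55/79) = 1735/2398 + 529/(-461/21 - 55/79) = 1735/2398 + 529/(-37574/1659) = 1735/2398 + 529*(-1659/37574) = 1735/2398 - 877611/37574 = -509830072/22525613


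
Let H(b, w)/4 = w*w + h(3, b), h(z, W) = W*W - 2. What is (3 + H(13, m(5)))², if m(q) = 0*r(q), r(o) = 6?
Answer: 450241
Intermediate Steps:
h(z, W) = -2 + W² (h(z, W) = W² - 2 = -2 + W²)
m(q) = 0 (m(q) = 0*6 = 0)
H(b, w) = -8 + 4*b² + 4*w² (H(b, w) = 4*(w*w + (-2 + b²)) = 4*(w² + (-2 + b²)) = 4*(-2 + b² + w²) = -8 + 4*b² + 4*w²)
(3 + H(13, m(5)))² = (3 + (-8 + 4*13² + 4*0²))² = (3 + (-8 + 4*169 + 4*0))² = (3 + (-8 + 676 + 0))² = (3 + 668)² = 671² = 450241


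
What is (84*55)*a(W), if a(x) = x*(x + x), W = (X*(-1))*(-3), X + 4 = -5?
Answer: 6735960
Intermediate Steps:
X = -9 (X = -4 - 5 = -9)
W = -27 (W = -9*(-1)*(-3) = 9*(-3) = -27)
a(x) = 2*x² (a(x) = x*(2*x) = 2*x²)
(84*55)*a(W) = (84*55)*(2*(-27)²) = 4620*(2*729) = 4620*1458 = 6735960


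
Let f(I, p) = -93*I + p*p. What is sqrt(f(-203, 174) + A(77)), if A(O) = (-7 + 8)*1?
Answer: 2*sqrt(12289) ≈ 221.71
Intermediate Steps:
A(O) = 1 (A(O) = 1*1 = 1)
f(I, p) = p**2 - 93*I (f(I, p) = -93*I + p**2 = p**2 - 93*I)
sqrt(f(-203, 174) + A(77)) = sqrt((174**2 - 93*(-203)) + 1) = sqrt((30276 + 18879) + 1) = sqrt(49155 + 1) = sqrt(49156) = 2*sqrt(12289)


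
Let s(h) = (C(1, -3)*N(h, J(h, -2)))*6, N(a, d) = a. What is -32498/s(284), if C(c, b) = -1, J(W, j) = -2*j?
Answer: 16249/852 ≈ 19.072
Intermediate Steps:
s(h) = -6*h (s(h) = -h*6 = -6*h)
-32498/s(284) = -32498/((-6*284)) = -32498/(-1704) = -32498*(-1/1704) = 16249/852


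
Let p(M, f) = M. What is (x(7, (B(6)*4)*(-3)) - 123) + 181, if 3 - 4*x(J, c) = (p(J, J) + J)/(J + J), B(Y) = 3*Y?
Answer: 117/2 ≈ 58.500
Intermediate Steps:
x(J, c) = 1/2 (x(J, c) = 3/4 - (J + J)/(4*(J + J)) = 3/4 - 2*J/(4*(2*J)) = 3/4 - 2*J*1/(2*J)/4 = 3/4 - 1/4*1 = 3/4 - 1/4 = 1/2)
(x(7, (B(6)*4)*(-3)) - 123) + 181 = (1/2 - 123) + 181 = -245/2 + 181 = 117/2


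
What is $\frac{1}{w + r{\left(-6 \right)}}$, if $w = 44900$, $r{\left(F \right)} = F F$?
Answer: $\frac{1}{44936} \approx 2.2254 \cdot 10^{-5}$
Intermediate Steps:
$r{\left(F \right)} = F^{2}$
$\frac{1}{w + r{\left(-6 \right)}} = \frac{1}{44900 + \left(-6\right)^{2}} = \frac{1}{44900 + 36} = \frac{1}{44936}$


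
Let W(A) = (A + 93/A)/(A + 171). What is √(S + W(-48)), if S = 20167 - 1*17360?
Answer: √679375371/492 ≈ 52.977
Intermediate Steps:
W(A) = (A + 93/A)/(171 + A)
S = 2807 (S = 20167 - 17360 = 2807)
√(S + W(-48)) = √(2807 + (93 + (-48)²)/((-48)*(171 - 48))) = √(2807 - 1/48*(93 + 2304)/123) = √(2807 - 1/48*1/123*2397) = √(2807 - 799/1968) = √(5523377/1968) = √679375371/492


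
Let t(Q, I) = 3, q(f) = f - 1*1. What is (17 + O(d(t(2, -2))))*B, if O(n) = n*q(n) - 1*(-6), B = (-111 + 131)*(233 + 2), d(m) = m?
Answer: 136300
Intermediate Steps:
q(f) = -1 + f (q(f) = f - 1 = -1 + f)
B = 4700 (B = 20*235 = 4700)
O(n) = 6 + n*(-1 + n) (O(n) = n*(-1 + n) - 1*(-6) = n*(-1 + n) + 6 = 6 + n*(-1 + n))
(17 + O(d(t(2, -2))))*B = (17 + (6 + 3*(-1 + 3)))*4700 = (17 + (6 + 3*2))*4700 = (17 + (6 + 6))*4700 = (17 + 12)*4700 = 29*4700 = 136300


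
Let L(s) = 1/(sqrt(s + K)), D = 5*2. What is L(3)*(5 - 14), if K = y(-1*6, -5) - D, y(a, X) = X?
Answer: 3*I*sqrt(3)/2 ≈ 2.5981*I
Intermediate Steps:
D = 10
K = -15 (K = -5 - 1*10 = -5 - 10 = -15)
L(s) = 1/sqrt(-15 + s) (L(s) = 1/(sqrt(s - 15)) = 1/(sqrt(-15 + s)) = 1/sqrt(-15 + s))
L(3)*(5 - 14) = (5 - 14)/sqrt(-15 + 3) = -9/sqrt(-12) = -I*sqrt(3)/6*(-9) = 3*I*sqrt(3)/2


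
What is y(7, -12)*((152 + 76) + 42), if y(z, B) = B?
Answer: -3240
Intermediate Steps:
y(7, -12)*((152 + 76) + 42) = -12*((152 + 76) + 42) = -12*(228 + 42) = -12*270 = -3240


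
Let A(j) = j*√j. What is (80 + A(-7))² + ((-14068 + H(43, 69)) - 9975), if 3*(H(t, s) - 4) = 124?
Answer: -53822/3 - 1120*I*√7 ≈ -17941.0 - 2963.2*I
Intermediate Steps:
A(j) = j^(3/2)
H(t, s) = 136/3 (H(t, s) = 4 + (⅓)*124 = 4 + 124/3 = 136/3)
(80 + A(-7))² + ((-14068 + H(43, 69)) - 9975) = (80 + (-7)^(3/2))² + ((-14068 + 136/3) - 9975) = (80 - 7*I*√7)² + (-42068/3 - 9975) = (80 - 7*I*√7)² - 71993/3 = -71993/3 + (80 - 7*I*√7)²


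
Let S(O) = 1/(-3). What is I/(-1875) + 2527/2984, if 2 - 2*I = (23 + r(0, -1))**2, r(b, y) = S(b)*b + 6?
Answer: 5989913/5595000 ≈ 1.0706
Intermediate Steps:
S(O) = -1/3
r(b, y) = 6 - b/3 (r(b, y) = -b/3 + 6 = 6 - b/3)
I = -839/2 (I = 1 - (23 + (6 - 1/3*0))**2/2 = 1 - (23 + (6 + 0))**2/2 = 1 - (23 + 6)**2/2 = 1 - 1/2*29**2 = 1 - 1/2*841 = 1 - 841/2 = -839/2 ≈ -419.50)
I/(-1875) + 2527/2984 = -839/2/(-1875) + 2527/2984 = -839/2*(-1/1875) + 2527*(1/2984) = 839/3750 + 2527/2984 = 5989913/5595000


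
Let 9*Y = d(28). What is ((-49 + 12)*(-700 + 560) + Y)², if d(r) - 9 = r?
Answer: 2176875649/81 ≈ 2.6875e+7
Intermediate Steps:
d(r) = 9 + r
Y = 37/9 (Y = (9 + 28)/9 = (⅑)*37 = 37/9 ≈ 4.1111)
((-49 + 12)*(-700 + 560) + Y)² = ((-49 + 12)*(-700 + 560) + 37/9)² = (-37*(-140) + 37/9)² = (5180 + 37/9)² = (46657/9)² = 2176875649/81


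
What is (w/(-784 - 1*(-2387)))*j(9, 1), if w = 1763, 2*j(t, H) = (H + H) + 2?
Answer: 3526/1603 ≈ 2.1996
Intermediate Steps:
j(t, H) = 1 + H (j(t, H) = ((H + H) + 2)/2 = (2*H + 2)/2 = (2 + 2*H)/2 = 1 + H)
(w/(-784 - 1*(-2387)))*j(9, 1) = (1763/(-784 - 1*(-2387)))*(1 + 1) = (1763/(-784 + 2387))*2 = (1763/1603)*2 = 3526/1603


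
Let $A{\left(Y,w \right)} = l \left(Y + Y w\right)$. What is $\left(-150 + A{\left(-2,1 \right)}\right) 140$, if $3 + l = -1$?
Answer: $-18760$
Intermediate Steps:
$l = -4$ ($l = -3 - 1 = -4$)
$A{\left(Y,w \right)} = - 4 Y - 4 Y w$ ($A{\left(Y,w \right)} = - 4 \left(Y + Y w\right) = - 4 Y - 4 Y w$)
$\left(-150 + A{\left(-2,1 \right)}\right) 140 = \left(-150 - - 8 \left(1 + 1\right)\right) 140 = \left(-150 - \left(-8\right) 2\right) 140 = \left(-150 + 16\right) 140 = \left(-134\right) 140 = -18760$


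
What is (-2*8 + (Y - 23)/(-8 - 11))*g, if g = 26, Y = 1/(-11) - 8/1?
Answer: -4108/11 ≈ -373.45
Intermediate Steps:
Y = -89/11 (Y = 1*(-1/11) - 8*1 = -1/11 - 8 = -89/11 ≈ -8.0909)
(-2*8 + (Y - 23)/(-8 - 11))*g = (-2*8 + (-89/11 - 23)/(-8 - 11))*26 = (-16 - 342/11/(-19))*26 = (-16 - 342/11*(-1/19))*26 = (-16 + 18/11)*26 = -158/11*26 = -4108/11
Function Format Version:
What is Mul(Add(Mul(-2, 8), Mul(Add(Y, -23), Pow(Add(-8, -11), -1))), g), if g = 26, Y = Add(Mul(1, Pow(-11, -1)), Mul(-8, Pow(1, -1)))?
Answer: Rational(-4108, 11) ≈ -373.45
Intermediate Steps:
Y = Rational(-89, 11) (Y = Add(Mul(1, Rational(-1, 11)), Mul(-8, 1)) = Add(Rational(-1, 11), -8) = Rational(-89, 11) ≈ -8.0909)
Mul(Add(Mul(-2, 8), Mul(Add(Y, -23), Pow(Add(-8, -11), -1))), g) = Mul(Add(Mul(-2, 8), Mul(Add(Rational(-89, 11), -23), Pow(Add(-8, -11), -1))), 26) = Mul(Add(-16, Mul(Rational(-342, 11), Pow(-19, -1))), 26) = Mul(Add(-16, Mul(Rational(-342, 11), Rational(-1, 19))), 26) = Mul(Add(-16, Rational(18, 11)), 26) = Mul(Rational(-158, 11), 26) = Rational(-4108, 11)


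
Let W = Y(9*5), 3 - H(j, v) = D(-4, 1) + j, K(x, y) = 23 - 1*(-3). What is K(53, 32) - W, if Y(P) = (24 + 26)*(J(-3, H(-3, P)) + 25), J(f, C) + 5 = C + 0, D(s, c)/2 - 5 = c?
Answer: -674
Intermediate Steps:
K(x, y) = 26 (K(x, y) = 23 + 3 = 26)
D(s, c) = 10 + 2*c
H(j, v) = -9 - j (H(j, v) = 3 - ((10 + 2*1) + j) = 3 - ((10 + 2) + j) = 3 - (12 + j) = 3 + (-12 - j) = -9 - j)
J(f, C) = -5 + C (J(f, C) = -5 + (C + 0) = -5 + C)
Y(P) = 700 (Y(P) = (24 + 26)*((-5 + (-9 - 1*(-3))) + 25) = 50*((-5 + (-9 + 3)) + 25) = 50*((-5 - 6) + 25) = 50*(-11 + 25) = 50*14 = 700)
W = 700
K(53, 32) - W = 26 - 1*700 = 26 - 700 = -674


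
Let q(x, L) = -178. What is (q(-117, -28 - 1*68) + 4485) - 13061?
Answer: -8754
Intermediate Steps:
(q(-117, -28 - 1*68) + 4485) - 13061 = (-178 + 4485) - 13061 = 4307 - 13061 = -8754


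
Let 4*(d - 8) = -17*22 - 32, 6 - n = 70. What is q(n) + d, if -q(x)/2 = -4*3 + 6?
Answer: -163/2 ≈ -81.500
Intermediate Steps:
n = -64 (n = 6 - 1*70 = 6 - 70 = -64)
d = -187/2 (d = 8 + (-17*22 - 32)/4 = 8 + (-374 - 32)/4 = 8 + (1/4)*(-406) = 8 - 203/2 = -187/2 ≈ -93.500)
q(x) = 12 (q(x) = -2*(-4*3 + 6) = -2*(-12 + 6) = -2*(-6) = 12)
q(n) + d = 12 - 187/2 = -163/2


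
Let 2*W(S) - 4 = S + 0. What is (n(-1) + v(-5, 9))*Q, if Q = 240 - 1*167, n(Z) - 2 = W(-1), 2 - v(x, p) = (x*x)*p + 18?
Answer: -34675/2 ≈ -17338.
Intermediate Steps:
v(x, p) = -16 - p*x**2 (v(x, p) = 2 - ((x*x)*p + 18) = 2 - (x**2*p + 18) = 2 - (p*x**2 + 18) = 2 - (18 + p*x**2) = 2 + (-18 - p*x**2) = -16 - p*x**2)
W(S) = 2 + S/2 (W(S) = 2 + (S + 0)/2 = 2 + S/2)
n(Z) = 7/2 (n(Z) = 2 + (2 + (1/2)*(-1)) = 2 + (2 - 1/2) = 2 + 3/2 = 7/2)
Q = 73 (Q = 240 - 167 = 73)
(n(-1) + v(-5, 9))*Q = (7/2 + (-16 - 1*9*(-5)**2))*73 = (7/2 + (-16 - 1*9*25))*73 = (7/2 + (-16 - 225))*73 = (7/2 - 241)*73 = -475/2*73 = -34675/2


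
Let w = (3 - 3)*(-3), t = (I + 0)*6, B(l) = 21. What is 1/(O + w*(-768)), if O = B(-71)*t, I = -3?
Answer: -1/378 ≈ -0.0026455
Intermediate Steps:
t = -18 (t = (-3 + 0)*6 = -3*6 = -18)
w = 0 (w = 0*(-3) = 0)
O = -378 (O = 21*(-18) = -378)
1/(O + w*(-768)) = 1/(-378 + 0*(-768)) = 1/(-378 + 0) = 1/(-378) = -1/378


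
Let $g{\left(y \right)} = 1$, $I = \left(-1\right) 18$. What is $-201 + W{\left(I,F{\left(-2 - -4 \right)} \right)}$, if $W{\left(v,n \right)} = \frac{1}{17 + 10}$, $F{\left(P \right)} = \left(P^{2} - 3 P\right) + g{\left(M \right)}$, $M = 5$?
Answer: $- \frac{5426}{27} \approx -200.96$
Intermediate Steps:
$I = -18$
$F{\left(P \right)} = 1 + P^{2} - 3 P$ ($F{\left(P \right)} = \left(P^{2} - 3 P\right) + 1 = 1 + P^{2} - 3 P$)
$W{\left(v,n \right)} = \frac{1}{27}$
$-201 + W{\left(I,F{\left(-2 - -4 \right)} \right)} = -201 + \frac{1}{27} = - \frac{5426}{27}$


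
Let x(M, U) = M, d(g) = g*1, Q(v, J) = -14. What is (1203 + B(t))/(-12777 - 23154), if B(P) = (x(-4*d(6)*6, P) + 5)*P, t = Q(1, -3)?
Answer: -3149/35931 ≈ -0.087640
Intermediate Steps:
d(g) = g
t = -14
B(P) = -139*P (B(P) = (-4*6*6 + 5)*P = (-24*6 + 5)*P = (-144 + 5)*P = -139*P)
(1203 + B(t))/(-12777 - 23154) = (1203 - 139*(-14))/(-12777 - 23154) = (1203 + 1946)/(-35931) = 3149*(-1/35931) = -3149/35931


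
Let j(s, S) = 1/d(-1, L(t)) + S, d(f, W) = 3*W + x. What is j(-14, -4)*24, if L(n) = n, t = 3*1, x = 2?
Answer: -1032/11 ≈ -93.818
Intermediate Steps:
t = 3
d(f, W) = 2 + 3*W (d(f, W) = 3*W + 2 = 2 + 3*W)
j(s, S) = 1/11 + S (j(s, S) = 1/(2 + 3*3) + S = 1/(2 + 9) + S = 1/11 + S)
j(-14, -4)*24 = (1/11 - 4)*24 = -43/11*24 = -1032/11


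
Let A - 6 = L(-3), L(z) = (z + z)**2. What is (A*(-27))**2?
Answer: 1285956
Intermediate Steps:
L(z) = 4*z**2 (L(z) = (2*z)**2 = 4*z**2)
A = 42 (A = 6 + 4*(-3)**2 = 6 + 4*9 = 6 + 36 = 42)
(A*(-27))**2 = (42*(-27))**2 = (-1134)**2 = 1285956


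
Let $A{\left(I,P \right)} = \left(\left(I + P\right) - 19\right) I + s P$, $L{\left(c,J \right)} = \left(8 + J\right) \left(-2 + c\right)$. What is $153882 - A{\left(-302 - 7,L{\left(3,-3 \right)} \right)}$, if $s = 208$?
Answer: $53035$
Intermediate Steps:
$L{\left(c,J \right)} = \left(-2 + c\right) \left(8 + J\right)$
$A{\left(I,P \right)} = 208 P + I \left(-19 + I + P\right)$ ($A{\left(I,P \right)} = \left(\left(I + P\right) - 19\right) I + 208 P = \left(-19 + I + P\right) I + 208 P = I \left(-19 + I + P\right) + 208 P = 208 P + I \left(-19 + I + P\right)$)
$153882 - A{\left(-302 - 7,L{\left(3,-3 \right)} \right)} = 153882 - \left(\left(-302 - 7\right)^{2} - 19 \left(-302 - 7\right) + 208 \left(-16 - -6 + 8 \cdot 3 - 9\right) + \left(-302 - 7\right) \left(-16 - -6 + 8 \cdot 3 - 9\right)\right) = 153882 - \left(\left(-309\right)^{2} - -5871 + 208 \left(-16 + 6 + 24 - 9\right) - 309 \left(-16 + 6 + 24 - 9\right)\right) = 153882 - \left(95481 + 5871 + 208 \cdot 5 - 1545\right) = 153882 - \left(95481 + 5871 + 1040 - 1545\right) = 153882 - 100847 = 53035$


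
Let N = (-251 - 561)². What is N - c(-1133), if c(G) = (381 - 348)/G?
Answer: 67912435/103 ≈ 6.5934e+5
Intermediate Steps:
c(G) = 33/G
N = 659344 (N = (-812)² = 659344)
N - c(-1133) = 659344 - 33/(-1133) = 659344 - 33*(-1)/1133 = 659344 - 1*(-3/103) = 659344 + 3/103 = 67912435/103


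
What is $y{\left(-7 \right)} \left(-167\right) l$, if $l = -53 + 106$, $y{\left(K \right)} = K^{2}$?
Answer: $-433699$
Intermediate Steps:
$l = 53$
$y{\left(-7 \right)} \left(-167\right) l = \left(-7\right)^{2} \left(-167\right) 53 = 49 \left(-167\right) 53 = \left(-8183\right) 53 = -433699$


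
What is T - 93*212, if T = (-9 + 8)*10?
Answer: -19726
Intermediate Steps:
T = -10 (T = -1*10 = -10)
T - 93*212 = -10 - 93*212 = -10 - 19716 = -19726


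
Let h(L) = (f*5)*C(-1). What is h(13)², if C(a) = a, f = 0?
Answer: 0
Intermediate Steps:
h(L) = 0 (h(L) = (0*5)*(-1) = 0*(-1) = 0)
h(13)² = 0² = 0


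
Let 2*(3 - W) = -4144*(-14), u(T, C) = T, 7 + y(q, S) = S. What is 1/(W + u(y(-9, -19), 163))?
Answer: -1/29031 ≈ -3.4446e-5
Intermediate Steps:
y(q, S) = -7 + S
W = -29005 (W = 3 - (-14)*148*(-14) = 3 - (-14)*(-2072) = 3 - ½*58016 = 3 - 29008 = -29005)
1/(W + u(y(-9, -19), 163)) = 1/(-29005 + (-7 - 19)) = 1/(-29005 - 26) = 1/(-29031) = -1/29031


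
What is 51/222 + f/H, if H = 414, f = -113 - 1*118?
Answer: -838/2553 ≈ -0.32824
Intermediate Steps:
f = -231 (f = -113 - 118 = -231)
51/222 + f/H = 51/222 - 231/414 = 51*(1/222) - 231*1/414 = 17/74 - 77/138 = -838/2553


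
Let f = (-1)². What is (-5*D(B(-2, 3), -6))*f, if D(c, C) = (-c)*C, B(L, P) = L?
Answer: 60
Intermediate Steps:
f = 1
D(c, C) = -C*c
(-5*D(B(-2, 3), -6))*f = -(-5)*(-6)*(-2)*1 = -5*(-12)*1 = 60*1 = 60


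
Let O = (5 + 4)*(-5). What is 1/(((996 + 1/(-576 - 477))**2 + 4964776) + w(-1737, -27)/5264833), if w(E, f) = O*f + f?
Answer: 5837694213897/34773919149723123541 ≈ 1.6788e-7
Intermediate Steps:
O = -45 (O = 9*(-5) = -45)
w(E, f) = -44*f (w(E, f) = -45*f + f = -44*f)
1/(((996 + 1/(-576 - 477))**2 + 4964776) + w(-1737, -27)/5264833) = 1/(((996 + 1/(-576 - 477))**2 + 4964776) - 44*(-27)/5264833) = 1/(((996 + 1/(-1053))**2 + 4964776) + 1188*(1/5264833)) = 1/(((996 - 1/1053)**2 + 4964776) + 1188/5264833) = 1/(((1048787/1053)**2 + 4964776) + 1188/5264833) = 1/((1099954171369/1108809 + 4964776) + 1188/5264833) = 1/(6604942483153/1108809 + 1188/5264833) = 1/(34773919149723123541/5837694213897) = 5837694213897/34773919149723123541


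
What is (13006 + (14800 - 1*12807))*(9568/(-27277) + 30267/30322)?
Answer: 8031545472937/827093194 ≈ 9710.6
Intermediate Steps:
(13006 + (14800 - 1*12807))*(9568/(-27277) + 30267/30322) = (13006 + (14800 - 12807))*(9568*(-1/27277) + 30267*(1/30322)) = (13006 + 1993)*(-9568/27277 + 30267/30322) = 14999*(535472063/827093194) = 8031545472937/827093194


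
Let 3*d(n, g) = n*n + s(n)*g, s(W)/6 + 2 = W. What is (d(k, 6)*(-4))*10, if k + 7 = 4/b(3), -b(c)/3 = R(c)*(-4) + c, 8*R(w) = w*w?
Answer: 825080/243 ≈ 3395.4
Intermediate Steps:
R(w) = w²/8 (R(w) = (w*w)/8 = w²/8)
s(W) = -12 + 6*W
b(c) = -3*c + 3*c²/2 (b(c) = -3*((c²/8)*(-4) + c) = -3*(-c²/2 + c) = -3*(c - c²/2) = -3*c + 3*c²/2)
k = -55/9 (k = -7 + 4/(((3/2)*3*(-2 + 3))) = -7 + 4/(((3/2)*3*1)) = -7 + 4/(9/2) = -7 + 4*(2/9) = -7 + 8/9 = -55/9 ≈ -6.1111)
d(n, g) = n²/3 + g*(-12 + 6*n)/3 (d(n, g) = (n*n + (-12 + 6*n)*g)/3 = (n² + g*(-12 + 6*n))/3 = n²/3 + g*(-12 + 6*n)/3)
(d(k, 6)*(-4))*10 = (((-55/9)²/3 + 2*6*(-2 - 55/9))*(-4))*10 = (((⅓)*(3025/81) + 2*6*(-73/9))*(-4))*10 = ((3025/243 - 292/3)*(-4))*10 = -20627/243*(-4)*10 = (82508/243)*10 = 825080/243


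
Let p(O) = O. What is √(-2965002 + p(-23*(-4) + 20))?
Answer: I*√2964890 ≈ 1721.9*I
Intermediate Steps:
√(-2965002 + p(-23*(-4) + 20)) = √(-2965002 + (-23*(-4) + 20)) = √(-2965002 + (92 + 20)) = √(-2965002 + 112) = √(-2964890) = I*√2964890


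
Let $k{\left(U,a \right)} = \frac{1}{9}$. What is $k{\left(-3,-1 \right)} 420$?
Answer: $\frac{140}{3} \approx 46.667$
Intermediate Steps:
$k{\left(U,a \right)} = \frac{1}{9}$
$k{\left(-3,-1 \right)} 420 = \frac{1}{9} \cdot 420 = \frac{140}{3}$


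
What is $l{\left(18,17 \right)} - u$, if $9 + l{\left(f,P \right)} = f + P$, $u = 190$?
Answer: $-164$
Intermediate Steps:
$l{\left(f,P \right)} = -9 + P + f$ ($l{\left(f,P \right)} = -9 + \left(f + P\right) = -9 + \left(P + f\right) = -9 + P + f$)
$l{\left(18,17 \right)} - u = \left(-9 + 17 + 18\right) - 190 = 26 - 190 = -164$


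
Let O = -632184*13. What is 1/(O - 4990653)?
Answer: -1/13209045 ≈ -7.5706e-8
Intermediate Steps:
O = -8218392
1/(O - 4990653) = 1/(-8218392 - 4990653) = 1/(-13209045) = -1/13209045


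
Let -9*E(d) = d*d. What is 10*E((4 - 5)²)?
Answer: -10/9 ≈ -1.1111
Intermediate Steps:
E(d) = -d²/9 (E(d) = -d*d/9 = -d²/9)
10*E((4 - 5)²) = 10*(-(4 - 5)⁴/9) = 10*(-((-1)²)²/9) = 10*(-⅑*1²) = 10*(-⅑*1) = 10*(-⅑) = -10/9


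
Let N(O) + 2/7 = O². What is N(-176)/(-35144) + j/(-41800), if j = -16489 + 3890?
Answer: -745504901/1285391800 ≈ -0.57998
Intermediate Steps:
j = -12599
N(O) = -2/7 + O²
N(-176)/(-35144) + j/(-41800) = (-2/7 + (-176)²)/(-35144) - 12599/(-41800) = (-2/7 + 30976)*(-1/35144) - 12599*(-1/41800) = (216830/7)*(-1/35144) + 12599/41800 = -108415/123004 + 12599/41800 = -745504901/1285391800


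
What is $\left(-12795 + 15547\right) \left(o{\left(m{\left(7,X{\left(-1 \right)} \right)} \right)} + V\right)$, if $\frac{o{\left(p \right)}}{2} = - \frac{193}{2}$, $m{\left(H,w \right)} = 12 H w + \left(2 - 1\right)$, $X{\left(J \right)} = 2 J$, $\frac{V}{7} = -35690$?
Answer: $-688063296$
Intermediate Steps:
$V = -249830$ ($V = 7 \left(-35690\right) = -249830$)
$m{\left(H,w \right)} = 1 + 12 H w$ ($m{\left(H,w \right)} = 12 H w + \left(2 - 1\right) = 12 H w + 1 = 1 + 12 H w$)
$o{\left(p \right)} = -193$ ($o{\left(p \right)} = 2 \left(- \frac{193}{2}\right) = -193$)
$\left(-12795 + 15547\right) \left(o{\left(m{\left(7,X{\left(-1 \right)} \right)} \right)} + V\right) = \left(-12795 + 15547\right) \left(-193 - 249830\right) = 2752 \left(-250023\right) = -688063296$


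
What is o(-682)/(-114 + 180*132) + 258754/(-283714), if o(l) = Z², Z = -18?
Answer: -502214479/559058437 ≈ -0.89832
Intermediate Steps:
o(l) = 324 (o(l) = (-18)² = 324)
o(-682)/(-114 + 180*132) + 258754/(-283714) = 324/(-114 + 180*132) + 258754/(-283714) = 324/(-114 + 23760) + 258754*(-1/283714) = 324/23646 - 129377/141857 = 324*(1/23646) - 129377/141857 = 54/3941 - 129377/141857 = -502214479/559058437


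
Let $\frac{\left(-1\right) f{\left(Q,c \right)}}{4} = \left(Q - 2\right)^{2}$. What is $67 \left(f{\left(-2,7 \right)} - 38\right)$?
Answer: $-6834$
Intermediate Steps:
$f{\left(Q,c \right)} = - 4 \left(-2 + Q\right)^{2}$ ($f{\left(Q,c \right)} = - 4 \left(Q - 2\right)^{2} = - 4 \left(-2 + Q\right)^{2}$)
$67 \left(f{\left(-2,7 \right)} - 38\right) = 67 \left(- 4 \left(-2 - 2\right)^{2} - 38\right) = 67 \left(- 4 \left(-4\right)^{2} - 38\right) = 67 \left(\left(-4\right) 16 - 38\right) = 67 \left(-64 - 38\right) = 67 \left(-102\right) = -6834$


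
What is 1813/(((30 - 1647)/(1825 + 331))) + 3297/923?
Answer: -6683705/2769 ≈ -2413.8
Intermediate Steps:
1813/(((30 - 1647)/(1825 + 331))) + 3297/923 = 1813/((-1617/2156)) + 3297*(1/923) = 1813/((-1617*1/2156)) + 3297/923 = 1813/(-¾) + 3297/923 = 1813*(-4/3) + 3297/923 = -7252/3 + 3297/923 = -6683705/2769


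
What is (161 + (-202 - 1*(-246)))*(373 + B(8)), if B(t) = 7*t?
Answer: 87945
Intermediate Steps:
(161 + (-202 - 1*(-246)))*(373 + B(8)) = (161 + (-202 - 1*(-246)))*(373 + 7*8) = (161 + (-202 + 246))*(373 + 56) = (161 + 44)*429 = 205*429 = 87945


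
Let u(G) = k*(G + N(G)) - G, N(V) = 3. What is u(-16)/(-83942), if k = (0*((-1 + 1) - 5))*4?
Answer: -8/41971 ≈ -0.00019061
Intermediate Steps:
k = 0 (k = (0*(0 - 5))*4 = (0*(-5))*4 = 0*4 = 0)
u(G) = -G (u(G) = 0*(G + 3) - G = 0*(3 + G) - G = 0 - G = -G)
u(-16)/(-83942) = -1*(-16)/(-83942) = 16*(-1/83942) = -8/41971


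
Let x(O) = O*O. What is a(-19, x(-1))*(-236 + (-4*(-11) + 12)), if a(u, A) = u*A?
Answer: 3420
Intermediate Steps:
x(O) = O²
a(u, A) = A*u
a(-19, x(-1))*(-236 + (-4*(-11) + 12)) = ((-1)²*(-19))*(-236 + (-4*(-11) + 12)) = (1*(-19))*(-236 + (44 + 12)) = -19*(-236 + 56) = -19*(-180) = 3420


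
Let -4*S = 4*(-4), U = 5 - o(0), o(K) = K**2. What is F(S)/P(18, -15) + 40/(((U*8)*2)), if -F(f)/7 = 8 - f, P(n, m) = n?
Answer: -19/18 ≈ -1.0556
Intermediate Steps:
U = 5 (U = 5 - 1*0**2 = 5 - 1*0 = 5 + 0 = 5)
S = 4 (S = -(-4) = -1/4*(-16) = 4)
F(f) = -56 + 7*f (F(f) = -7*(8 - f) = -56 + 7*f)
F(S)/P(18, -15) + 40/(((U*8)*2)) = (-56 + 7*4)/18 + 40/(((5*8)*2)) = (-56 + 28)*(1/18) + 40/((40*2)) = -28*1/18 + 40/80 = -14/9 + 40*(1/80) = -14/9 + 1/2 = -19/18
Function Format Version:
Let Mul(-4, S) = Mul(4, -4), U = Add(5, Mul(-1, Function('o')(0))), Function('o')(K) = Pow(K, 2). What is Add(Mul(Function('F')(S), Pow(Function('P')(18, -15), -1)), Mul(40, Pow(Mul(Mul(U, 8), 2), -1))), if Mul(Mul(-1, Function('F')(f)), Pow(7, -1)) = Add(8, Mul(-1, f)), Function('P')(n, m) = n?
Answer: Rational(-19, 18) ≈ -1.0556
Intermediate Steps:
U = 5 (U = Add(5, Mul(-1, Pow(0, 2))) = Add(5, Mul(-1, 0)) = Add(5, 0) = 5)
S = 4 (S = Mul(Rational(-1, 4), Mul(4, -4)) = Mul(Rational(-1, 4), -16) = 4)
Function('F')(f) = Add(-56, Mul(7, f)) (Function('F')(f) = Mul(-7, Add(8, Mul(-1, f))) = Add(-56, Mul(7, f)))
Add(Mul(Function('F')(S), Pow(Function('P')(18, -15), -1)), Mul(40, Pow(Mul(Mul(U, 8), 2), -1))) = Add(Mul(Add(-56, Mul(7, 4)), Pow(18, -1)), Mul(40, Pow(Mul(Mul(5, 8), 2), -1))) = Add(Mul(Add(-56, 28), Rational(1, 18)), Mul(40, Pow(Mul(40, 2), -1))) = Add(Mul(-28, Rational(1, 18)), Mul(40, Pow(80, -1))) = Add(Rational(-14, 9), Mul(40, Rational(1, 80))) = Add(Rational(-14, 9), Rational(1, 2)) = Rational(-19, 18)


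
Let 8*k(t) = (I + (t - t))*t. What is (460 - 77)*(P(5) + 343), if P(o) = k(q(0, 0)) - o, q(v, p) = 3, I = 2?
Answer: 518965/4 ≈ 1.2974e+5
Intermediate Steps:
k(t) = t/4 (k(t) = ((2 + (t - t))*t)/8 = ((2 + 0)*t)/8 = (2*t)/8 = t/4)
P(o) = 3/4 - o (P(o) = (1/4)*3 - o = 3/4 - o)
(460 - 77)*(P(5) + 343) = (460 - 77)*((3/4 - 1*5) + 343) = 383*((3/4 - 5) + 343) = 383*(-17/4 + 343) = 383*(1355/4) = 518965/4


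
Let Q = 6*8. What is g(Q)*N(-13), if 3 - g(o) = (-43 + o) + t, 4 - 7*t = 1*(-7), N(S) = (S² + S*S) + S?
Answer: -8125/7 ≈ -1160.7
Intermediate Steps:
N(S) = S + 2*S² (N(S) = (S² + S²) + S = 2*S² + S = S + 2*S²)
t = 11/7 (t = 4/7 - (-7)/7 = 4/7 - ⅐*(-7) = 4/7 + 1 = 11/7 ≈ 1.5714)
Q = 48
g(o) = 311/7 - o (g(o) = 3 - ((-43 + o) + 11/7) = 3 - (-290/7 + o) = 3 + (290/7 - o) = 311/7 - o)
g(Q)*N(-13) = (311/7 - 1*48)*(-13*(1 + 2*(-13))) = (311/7 - 48)*(-13*(1 - 26)) = -(-325)*(-25)/7 = -25/7*325 = -8125/7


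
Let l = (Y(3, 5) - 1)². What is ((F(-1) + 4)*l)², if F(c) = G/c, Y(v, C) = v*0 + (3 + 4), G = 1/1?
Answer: 11664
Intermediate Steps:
G = 1
Y(v, C) = 7 (Y(v, C) = 0 + 7 = 7)
F(c) = 1/c
l = 36 (l = (7 - 1)² = 6² = 36)
((F(-1) + 4)*l)² = ((1/(-1) + 4)*36)² = ((-1 + 4)*36)² = (3*36)² = 108² = 11664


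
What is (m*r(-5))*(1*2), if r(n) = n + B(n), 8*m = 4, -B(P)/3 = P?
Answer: 10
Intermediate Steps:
B(P) = -3*P
m = ½ (m = (⅛)*4 = ½ ≈ 0.50000)
r(n) = -2*n (r(n) = n - 3*n = -2*n)
(m*r(-5))*(1*2) = ((-2*(-5))/2)*(1*2) = ((½)*10)*2 = 5*2 = 10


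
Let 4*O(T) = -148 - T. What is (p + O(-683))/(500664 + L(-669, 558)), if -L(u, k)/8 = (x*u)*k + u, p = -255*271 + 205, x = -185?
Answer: 275065/2207923776 ≈ 0.00012458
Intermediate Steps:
p = -68900 (p = -69105 + 205 = -68900)
L(u, k) = -8*u + 1480*k*u (L(u, k) = -8*((-185*u)*k + u) = -8*(-185*k*u + u) = -8*(u - 185*k*u) = -8*u + 1480*k*u)
O(T) = -37 - T/4 (O(T) = (-148 - T)/4 = -37 - T/4)
(p + O(-683))/(500664 + L(-669, 558)) = (-68900 + (-37 - 1/4*(-683)))/(500664 + 8*(-669)*(-1 + 185*558)) = (-68900 + (-37 + 683/4))/(500664 + 8*(-669)*(-1 + 103230)) = (-68900 + 535/4)/(500664 + 8*(-669)*103229) = -275065/(4*(500664 - 552481608)) = -275065/4/(-551980944) = -275065/4*(-1/551980944) = 275065/2207923776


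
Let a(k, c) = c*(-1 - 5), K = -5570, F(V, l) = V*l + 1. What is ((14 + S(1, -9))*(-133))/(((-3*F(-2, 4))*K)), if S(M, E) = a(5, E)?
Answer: 646/8355 ≈ 0.077319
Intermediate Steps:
F(V, l) = 1 + V*l
a(k, c) = -6*c (a(k, c) = c*(-6) = -6*c)
S(M, E) = -6*E
((14 + S(1, -9))*(-133))/(((-3*F(-2, 4))*K)) = ((14 - 6*(-9))*(-133))/((-3*(1 - 2*4)*(-5570))) = ((14 + 54)*(-133))/((-3*(1 - 8)*(-5570))) = (68*(-133))/((-3*(-7)*(-5570))) = -9044/(21*(-5570)) = -9044/(-116970) = -9044*(-1/116970) = 646/8355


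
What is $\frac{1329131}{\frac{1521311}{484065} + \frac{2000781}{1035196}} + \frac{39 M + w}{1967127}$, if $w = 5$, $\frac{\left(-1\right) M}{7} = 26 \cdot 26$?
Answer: $\frac{1310165921256666709854877}{5003118257706030567} \approx 2.6187 \cdot 10^{5}$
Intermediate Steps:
$M = -4732$ ($M = - 7 \cdot 26 \cdot 26 = \left(-7\right) 676 = -4732$)
$\frac{1329131}{\frac{1521311}{484065} + \frac{2000781}{1035196}} + \frac{39 M + w}{1967127} = \frac{1329131}{\frac{1521311}{484065} + \frac{2000781}{1035196}} + \frac{39 \left(-4732\right) + 5}{1967127} = \frac{1329131}{1521311 \cdot \frac{1}{484065} + 2000781 \cdot \frac{1}{1035196}} + \left(-184548 + 5\right) \frac{1}{1967127} = \frac{1329131}{\frac{1521311}{484065} + \frac{2000781}{1035196}} - \frac{184543}{1967127} = \frac{1329131}{\frac{2543363116721}{501102151740}} - \frac{184543}{1967127} = 1329131 \cdot \frac{501102151740}{2543363116721} - \frac{184543}{1967127} = \frac{666030404044337940}{2543363116721} - \frac{184543}{1967127} = \frac{1310165921256666709854877}{5003118257706030567}$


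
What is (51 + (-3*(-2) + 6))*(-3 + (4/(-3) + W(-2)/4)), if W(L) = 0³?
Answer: -273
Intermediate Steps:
W(L) = 0
(51 + (-3*(-2) + 6))*(-3 + (4/(-3) + W(-2)/4)) = (51 + (-3*(-2) + 6))*(-3 + (4/(-3) + 0/4)) = (51 + (6 + 6))*(-3 + (4*(-⅓) + 0*(¼))) = (51 + 12)*(-3 + (-4/3 + 0)) = 63*(-3 - 4/3) = 63*(-13/3) = -273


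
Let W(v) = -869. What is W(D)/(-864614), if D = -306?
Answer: 869/864614 ≈ 0.0010051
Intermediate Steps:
W(D)/(-864614) = -869/(-864614) = -869*(-1/864614) = 869/864614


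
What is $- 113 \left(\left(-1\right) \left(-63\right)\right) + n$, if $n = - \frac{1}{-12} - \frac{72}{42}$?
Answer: $- \frac{598133}{84} \approx -7120.6$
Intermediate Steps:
$n = - \frac{137}{84}$ ($n = \left(-1\right) \left(- \frac{1}{12}\right) - \frac{12}{7} = \frac{1}{12} - \frac{12}{7} = - \frac{137}{84} \approx -1.631$)
$- 113 \left(\left(-1\right) \left(-63\right)\right) + n = - 113 \left(\left(-1\right) \left(-63\right)\right) - \frac{137}{84} = \left(-113\right) 63 - \frac{137}{84} = -7119 - \frac{137}{84} = - \frac{598133}{84}$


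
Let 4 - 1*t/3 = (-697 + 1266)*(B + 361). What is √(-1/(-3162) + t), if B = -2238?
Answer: √32034883689606/3162 ≈ 1790.0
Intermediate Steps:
t = 3204051 (t = 12 - 3*(-697 + 1266)*(-2238 + 361) = 12 - 1707*(-1877) = 12 - 3*(-1068013) = 12 + 3204039 = 3204051)
√(-1/(-3162) + t) = √(-1/(-3162) + 3204051) = √(-1*(-1/3162) + 3204051) = √(1/3162 + 3204051) = √(10131209263/3162) = √32034883689606/3162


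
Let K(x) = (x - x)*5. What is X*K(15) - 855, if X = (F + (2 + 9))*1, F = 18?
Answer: -855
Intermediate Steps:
X = 29 (X = (18 + (2 + 9))*1 = (18 + 11)*1 = 29*1 = 29)
K(x) = 0 (K(x) = 0*5 = 0)
X*K(15) - 855 = 29*0 - 855 = 0 - 855 = -855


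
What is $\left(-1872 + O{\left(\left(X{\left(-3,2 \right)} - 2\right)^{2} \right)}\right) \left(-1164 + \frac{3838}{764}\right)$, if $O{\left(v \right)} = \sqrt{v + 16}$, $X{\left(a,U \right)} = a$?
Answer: $\frac{414394344}{191} - \frac{442729 \sqrt{41}}{382} \approx 2.1622 \cdot 10^{6}$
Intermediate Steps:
$O{\left(v \right)} = \sqrt{16 + v}$
$\left(-1872 + O{\left(\left(X{\left(-3,2 \right)} - 2\right)^{2} \right)}\right) \left(-1164 + \frac{3838}{764}\right) = \left(-1872 + \sqrt{16 + \left(-3 - 2\right)^{2}}\right) \left(-1164 + \frac{3838}{764}\right) = \left(-1872 + \sqrt{16 + \left(-5\right)^{2}}\right) \left(-1164 + 3838 \cdot \frac{1}{764}\right) = \left(-1872 + \sqrt{16 + 25}\right) \left(-1164 + \frac{1919}{382}\right) = \left(-1872 + \sqrt{41}\right) \left(- \frac{442729}{382}\right) = \frac{414394344}{191} - \frac{442729 \sqrt{41}}{382}$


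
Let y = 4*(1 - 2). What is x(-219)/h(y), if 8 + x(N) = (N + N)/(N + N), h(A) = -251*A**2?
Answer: 7/4016 ≈ 0.0017430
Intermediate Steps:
y = -4 (y = 4*(-1) = -4)
x(N) = -7 (x(N) = -8 + (N + N)/(N + N) = -8 + (2*N)/((2*N)) = -8 + (2*N)*(1/(2*N)) = -8 + 1 = -7)
x(-219)/h(y) = -7/((-251*(-4)**2)) = -7/((-251*16)) = -7/(-4016) = -7*(-1/4016) = 7/4016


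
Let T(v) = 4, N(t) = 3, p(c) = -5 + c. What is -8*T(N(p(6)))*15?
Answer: -480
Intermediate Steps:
-8*T(N(p(6)))*15 = -8*4*15 = -32*15 = -480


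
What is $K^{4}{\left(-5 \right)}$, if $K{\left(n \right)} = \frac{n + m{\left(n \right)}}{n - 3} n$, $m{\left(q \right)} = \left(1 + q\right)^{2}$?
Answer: $\frac{9150625}{4096} \approx 2234.0$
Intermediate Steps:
$K{\left(n \right)} = \frac{n \left(n + \left(1 + n\right)^{2}\right)}{-3 + n}$ ($K{\left(n \right)} = \frac{n + \left(1 + n\right)^{2}}{n - 3} n = \frac{n + \left(1 + n\right)^{2}}{-3 + n} n = \frac{n \left(n + \left(1 + n\right)^{2}\right)}{-3 + n}$)
$K^{4}{\left(-5 \right)} = \left(- \frac{5 \left(-5 + \left(1 - 5\right)^{2}\right)}{-3 - 5}\right)^{4} = \left(- \frac{5 \left(-5 + \left(-4\right)^{2}\right)}{-8}\right)^{4} = \left(\left(-5\right) \left(- \frac{1}{8}\right) \left(-5 + 16\right)\right)^{4} = \left(\left(-5\right) \left(- \frac{1}{8}\right) 11\right)^{4} = \left(\frac{55}{8}\right)^{4} = \frac{9150625}{4096}$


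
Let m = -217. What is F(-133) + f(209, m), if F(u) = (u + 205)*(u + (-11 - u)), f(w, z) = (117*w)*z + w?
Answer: -5306884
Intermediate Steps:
f(w, z) = w + 117*w*z (f(w, z) = 117*w*z + w = w + 117*w*z)
F(u) = -2255 - 11*u (F(u) = (205 + u)*(-11) = -2255 - 11*u)
F(-133) + f(209, m) = (-2255 - 11*(-133)) + 209*(1 + 117*(-217)) = (-2255 + 1463) + 209*(1 - 25389) = -792 + 209*(-25388) = -792 - 5306092 = -5306884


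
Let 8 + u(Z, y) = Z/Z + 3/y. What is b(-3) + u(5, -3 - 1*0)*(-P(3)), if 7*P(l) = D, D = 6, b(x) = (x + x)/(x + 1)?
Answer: 69/7 ≈ 9.8571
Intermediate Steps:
b(x) = 2*x/(1 + x) (b(x) = (2*x)/(1 + x) = 2*x/(1 + x))
u(Z, y) = -7 + 3/y (u(Z, y) = -8 + (Z/Z + 3/y) = -8 + (1 + 3/y) = -7 + 3/y)
P(l) = 6/7 (P(l) = (⅐)*6 = 6/7)
b(-3) + u(5, -3 - 1*0)*(-P(3)) = 2*(-3)/(1 - 3) + (-7 + 3/(-3 - 1*0))*(-1*6/7) = 2*(-3)/(-2) + (-7 + 3/(-3 + 0))*(-6/7) = 2*(-3)*(-½) + (-7 + 3/(-3))*(-6/7) = 3 + (-7 + 3*(-⅓))*(-6/7) = 3 + (-7 - 1)*(-6/7) = 3 - 8*(-6/7) = 3 + 48/7 = 69/7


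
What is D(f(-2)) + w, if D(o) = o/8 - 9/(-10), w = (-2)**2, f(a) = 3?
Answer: 211/40 ≈ 5.2750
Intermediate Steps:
w = 4
D(o) = 9/10 + o/8 (D(o) = o*(1/8) - 9*(-1/10) = o/8 + 9/10 = 9/10 + o/8)
D(f(-2)) + w = (9/10 + (1/8)*3) + 4 = (9/10 + 3/8) + 4 = 51/40 + 4 = 211/40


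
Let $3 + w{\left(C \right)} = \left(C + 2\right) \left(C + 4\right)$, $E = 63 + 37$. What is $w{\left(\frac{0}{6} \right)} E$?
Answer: $500$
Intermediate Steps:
$E = 100$
$w{\left(C \right)} = -3 + \left(2 + C\right) \left(4 + C\right)$ ($w{\left(C \right)} = -3 + \left(C + 2\right) \left(C + 4\right) = -3 + \left(2 + C\right) \left(4 + C\right)$)
$w{\left(\frac{0}{6} \right)} E = \left(5 + \left(\frac{0}{6}\right)^{2} + 6 \cdot \frac{0}{6}\right) 100 = \left(5 + \left(0 \cdot \frac{1}{6}\right)^{2} + 6 \cdot 0 \cdot \frac{1}{6}\right) 100 = \left(5 + 0^{2} + 6 \cdot 0\right) 100 = \left(5 + 0 + 0\right) 100 = 5 \cdot 100 = 500$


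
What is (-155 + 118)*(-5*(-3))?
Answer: -555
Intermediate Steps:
(-155 + 118)*(-5*(-3)) = -37*15 = -555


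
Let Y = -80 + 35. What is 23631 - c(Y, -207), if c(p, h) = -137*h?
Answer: -4728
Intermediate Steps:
Y = -45
23631 - c(Y, -207) = 23631 - (-137)*(-207) = 23631 - 1*28359 = 23631 - 28359 = -4728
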